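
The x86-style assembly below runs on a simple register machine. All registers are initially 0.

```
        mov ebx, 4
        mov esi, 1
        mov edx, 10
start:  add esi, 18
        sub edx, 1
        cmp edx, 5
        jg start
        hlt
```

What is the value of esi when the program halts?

91

after mov ebx, 4: ebx=4
after mov esi, 1: esi=1
after mov edx, 10: edx=10
after add esi, 18: esi=1+18=19
after sub edx, 1: edx=10-1=9
cmp edx, 5  (cmp 9,5)
jg start: taken
after add esi, 18: esi=19+18=37
after sub edx, 1: edx=9-1=8
cmp edx, 5  (cmp 8,5)
jg start: taken
after add esi, 18: esi=37+18=55
after sub edx, 1: edx=8-1=7
cmp edx, 5  (cmp 7,5)
jg start: taken
after add esi, 18: esi=55+18=73
after sub edx, 1: edx=7-1=6
cmp edx, 5  (cmp 6,5)
jg start: taken
after add esi, 18: esi=73+18=91
after sub edx, 1: edx=6-1=5
cmp edx, 5  (cmp 5,5)
jg start: not taken
halt.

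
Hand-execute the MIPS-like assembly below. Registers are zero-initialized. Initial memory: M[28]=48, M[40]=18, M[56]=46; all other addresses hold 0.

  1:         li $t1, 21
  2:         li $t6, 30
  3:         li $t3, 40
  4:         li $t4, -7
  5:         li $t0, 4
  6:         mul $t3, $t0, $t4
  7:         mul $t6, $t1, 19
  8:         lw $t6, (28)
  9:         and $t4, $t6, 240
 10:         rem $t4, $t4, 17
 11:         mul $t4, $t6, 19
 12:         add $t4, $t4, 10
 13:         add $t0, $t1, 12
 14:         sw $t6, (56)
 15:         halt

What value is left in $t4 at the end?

after li $t1, 21: $t1=21
after li $t6, 30: $t6=30
after li $t3, 40: $t3=40
after li $t4, -7: $t4=-7
after li $t0, 4: $t0=4
after mul $t3, $t0, $t4: $t3=4*(-7)=-28
after mul $t6, $t1, 19: $t6=21*19=399
after lw $t6, (28): $t6=M[28]=48
after and $t4, $t6, 240: $t4=48&240=48
after rem $t4, $t4, 17: $t4=48%17=14
after mul $t4, $t6, 19: $t4=48*19=912
after add $t4, $t4, 10: $t4=912+10=922
after add $t0, $t1, 12: $t0=21+12=33
sw $t6, (56) → M[56]=48
halt.

922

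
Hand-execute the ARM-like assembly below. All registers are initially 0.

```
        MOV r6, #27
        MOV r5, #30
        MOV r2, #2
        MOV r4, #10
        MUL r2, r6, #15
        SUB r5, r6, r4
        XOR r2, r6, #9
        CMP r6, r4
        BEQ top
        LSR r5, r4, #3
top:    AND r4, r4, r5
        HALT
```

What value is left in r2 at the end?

r6=27
r5=30
r2=2
r4=10
r2=27*15=405
r5=27-10=17
r2=27^9=18
CMP r6, r4  (cmp 27,10)
BEQ top: not taken
r5=10>>3=1
r4=10&1=0
halt.

18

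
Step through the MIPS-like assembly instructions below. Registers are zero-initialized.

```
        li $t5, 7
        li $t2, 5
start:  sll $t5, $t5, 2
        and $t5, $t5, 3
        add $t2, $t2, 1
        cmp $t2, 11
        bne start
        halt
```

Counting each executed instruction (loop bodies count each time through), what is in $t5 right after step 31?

0

$t5=7
$t2=5
$t5=7<<2=28
$t5=28&3=0
$t2=5+1=6
cmp $t2, 11  (cmp 6,11)
bne start: taken
$t5=0<<2=0
$t5=0&3=0
$t2=6+1=7
cmp $t2, 11  (cmp 7,11)
bne start: taken
$t5=0<<2=0
$t5=0&3=0
$t2=7+1=8
cmp $t2, 11  (cmp 8,11)
bne start: taken
$t5=0<<2=0
$t5=0&3=0
$t2=8+1=9
cmp $t2, 11  (cmp 9,11)
bne start: taken
$t5=0<<2=0
$t5=0&3=0
$t2=9+1=10
cmp $t2, 11  (cmp 10,11)
bne start: taken
$t5=0<<2=0
$t5=0&3=0
$t2=10+1=11
cmp $t2, 11  (cmp 11,11)
After step 31: $t5 = 0.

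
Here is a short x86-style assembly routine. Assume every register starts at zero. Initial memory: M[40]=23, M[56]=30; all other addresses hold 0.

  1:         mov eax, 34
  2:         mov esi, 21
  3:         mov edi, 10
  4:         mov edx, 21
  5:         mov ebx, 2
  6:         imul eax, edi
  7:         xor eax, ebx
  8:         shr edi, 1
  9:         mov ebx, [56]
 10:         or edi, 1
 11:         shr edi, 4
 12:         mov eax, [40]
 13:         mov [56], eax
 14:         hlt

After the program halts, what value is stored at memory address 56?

23

mov eax, 34 → eax=34
mov esi, 21 → esi=21
mov edi, 10 → edi=10
mov edx, 21 → edx=21
mov ebx, 2 → ebx=2
imul eax, edi → eax=34*10=340
xor eax, ebx → eax=340^2=342
shr edi, 1 → edi=10>>1=5
mov ebx, [56] → ebx=M[56]=30
or edi, 1 → edi=5|1=5
shr edi, 4 → edi=5>>4=0
mov eax, [40] → eax=M[40]=23
mov [56], eax → M[56]=23
halt.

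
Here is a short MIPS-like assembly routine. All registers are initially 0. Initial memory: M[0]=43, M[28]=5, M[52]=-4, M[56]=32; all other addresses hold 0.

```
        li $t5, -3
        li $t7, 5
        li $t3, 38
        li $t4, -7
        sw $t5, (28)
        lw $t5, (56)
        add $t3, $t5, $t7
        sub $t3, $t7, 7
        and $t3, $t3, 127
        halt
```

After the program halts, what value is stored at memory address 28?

$t5=-3
$t7=5
$t3=38
$t4=-7
sw $t5, (28) → M[28]=-3
$t5=M[56]=32
$t3=32+5=37
$t3=5-7=-2
$t3=(-2)&127=126
halt.

-3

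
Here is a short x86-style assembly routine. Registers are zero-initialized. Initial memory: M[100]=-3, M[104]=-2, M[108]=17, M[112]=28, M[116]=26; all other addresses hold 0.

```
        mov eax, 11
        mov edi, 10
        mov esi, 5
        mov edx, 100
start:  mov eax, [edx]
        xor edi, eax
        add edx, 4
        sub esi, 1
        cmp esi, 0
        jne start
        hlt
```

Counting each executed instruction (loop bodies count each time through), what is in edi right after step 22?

after mov eax, 11: eax=11
after mov edi, 10: edi=10
after mov esi, 5: esi=5
after mov edx, 100: edx=100
after mov eax, [edx]: eax=M[100]=-3
after xor edi, eax: edi=10^(-3)=-9
after add edx, 4: edx=100+4=104
after sub esi, 1: esi=5-1=4
cmp esi, 0  (cmp 4,0)
jne start: taken
after mov eax, [edx]: eax=M[104]=-2
after xor edi, eax: edi=(-9)^(-2)=9
after add edx, 4: edx=104+4=108
after sub esi, 1: esi=4-1=3
cmp esi, 0  (cmp 3,0)
jne start: taken
after mov eax, [edx]: eax=M[108]=17
after xor edi, eax: edi=9^17=24
after add edx, 4: edx=108+4=112
after sub esi, 1: esi=3-1=2
cmp esi, 0  (cmp 2,0)
jne start: taken
After step 22: edi = 24.

24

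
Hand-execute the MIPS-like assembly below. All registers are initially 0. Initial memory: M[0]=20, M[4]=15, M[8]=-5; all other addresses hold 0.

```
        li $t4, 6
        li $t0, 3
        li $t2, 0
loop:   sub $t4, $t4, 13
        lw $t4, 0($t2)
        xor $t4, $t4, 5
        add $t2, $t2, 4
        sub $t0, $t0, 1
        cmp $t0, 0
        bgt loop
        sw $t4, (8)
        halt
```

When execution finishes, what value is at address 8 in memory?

-2

after li $t4, 6: $t4=6
after li $t0, 3: $t0=3
after li $t2, 0: $t2=0
after sub $t4, $t4, 13: $t4=6-13=-7
after lw $t4, 0($t2): $t4=M[0]=20
after xor $t4, $t4, 5: $t4=20^5=17
after add $t2, $t2, 4: $t2=0+4=4
after sub $t0, $t0, 1: $t0=3-1=2
cmp $t0, 0  (cmp 2,0)
bgt loop: taken
after sub $t4, $t4, 13: $t4=17-13=4
after lw $t4, 0($t2): $t4=M[4]=15
after xor $t4, $t4, 5: $t4=15^5=10
after add $t2, $t2, 4: $t2=4+4=8
after sub $t0, $t0, 1: $t0=2-1=1
cmp $t0, 0  (cmp 1,0)
bgt loop: taken
after sub $t4, $t4, 13: $t4=10-13=-3
after lw $t4, 0($t2): $t4=M[8]=-5
after xor $t4, $t4, 5: $t4=(-5)^5=-2
after add $t2, $t2, 4: $t2=8+4=12
after sub $t0, $t0, 1: $t0=1-1=0
cmp $t0, 0  (cmp 0,0)
bgt loop: not taken
sw $t4, (8) → M[8]=-2
halt.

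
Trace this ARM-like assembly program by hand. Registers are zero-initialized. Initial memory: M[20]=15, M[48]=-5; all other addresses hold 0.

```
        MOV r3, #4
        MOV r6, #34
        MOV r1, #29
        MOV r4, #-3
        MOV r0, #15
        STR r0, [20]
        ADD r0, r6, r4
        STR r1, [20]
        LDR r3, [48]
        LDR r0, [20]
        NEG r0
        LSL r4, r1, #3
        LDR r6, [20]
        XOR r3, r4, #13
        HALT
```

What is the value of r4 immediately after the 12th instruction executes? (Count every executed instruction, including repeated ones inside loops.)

after MOV r3, #4: r3=4
after MOV r6, #34: r6=34
after MOV r1, #29: r1=29
after MOV r4, #-3: r4=-3
after MOV r0, #15: r0=15
STR r0, [20] → M[20]=15
after ADD r0, r6, r4: r0=34+(-3)=31
STR r1, [20] → M[20]=29
after LDR r3, [48]: r3=M[48]=-5
after LDR r0, [20]: r0=M[20]=29
after NEG r0: r0=-(29)=-29
after LSL r4, r1, #3: r4=29<<3=232
After step 12: r4 = 232.

232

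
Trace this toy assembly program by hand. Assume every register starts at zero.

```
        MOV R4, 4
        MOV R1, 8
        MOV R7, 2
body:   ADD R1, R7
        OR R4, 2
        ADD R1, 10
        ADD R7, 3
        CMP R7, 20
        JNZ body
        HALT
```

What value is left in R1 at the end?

125

MOV R4, 4 → R4=4
MOV R1, 8 → R1=8
MOV R7, 2 → R7=2
ADD R1, R7 → R1=8+2=10
OR R4, 2 → R4=4|2=6
ADD R1, 10 → R1=10+10=20
ADD R7, 3 → R7=2+3=5
CMP R7, 20  (cmp 5,20)
JNZ body: taken
ADD R1, R7 → R1=20+5=25
OR R4, 2 → R4=6|2=6
ADD R1, 10 → R1=25+10=35
ADD R7, 3 → R7=5+3=8
CMP R7, 20  (cmp 8,20)
JNZ body: taken
ADD R1, R7 → R1=35+8=43
OR R4, 2 → R4=6|2=6
ADD R1, 10 → R1=43+10=53
ADD R7, 3 → R7=8+3=11
CMP R7, 20  (cmp 11,20)
JNZ body: taken
ADD R1, R7 → R1=53+11=64
OR R4, 2 → R4=6|2=6
ADD R1, 10 → R1=64+10=74
ADD R7, 3 → R7=11+3=14
CMP R7, 20  (cmp 14,20)
JNZ body: taken
ADD R1, R7 → R1=74+14=88
OR R4, 2 → R4=6|2=6
ADD R1, 10 → R1=88+10=98
ADD R7, 3 → R7=14+3=17
CMP R7, 20  (cmp 17,20)
JNZ body: taken
ADD R1, R7 → R1=98+17=115
OR R4, 2 → R4=6|2=6
ADD R1, 10 → R1=115+10=125
ADD R7, 3 → R7=17+3=20
CMP R7, 20  (cmp 20,20)
JNZ body: not taken
halt.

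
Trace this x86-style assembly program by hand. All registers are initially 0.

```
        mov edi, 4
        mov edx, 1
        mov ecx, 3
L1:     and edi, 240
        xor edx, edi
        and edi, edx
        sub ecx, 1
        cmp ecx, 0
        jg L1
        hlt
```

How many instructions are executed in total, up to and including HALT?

22

after mov edi, 4: edi=4
after mov edx, 1: edx=1
after mov ecx, 3: ecx=3
after and edi, 240: edi=4&240=0
after xor edx, edi: edx=1^0=1
after and edi, edx: edi=0&1=0
after sub ecx, 1: ecx=3-1=2
cmp ecx, 0  (cmp 2,0)
jg L1: taken
after and edi, 240: edi=0&240=0
after xor edx, edi: edx=1^0=1
after and edi, edx: edi=0&1=0
after sub ecx, 1: ecx=2-1=1
cmp ecx, 0  (cmp 1,0)
jg L1: taken
after and edi, 240: edi=0&240=0
after xor edx, edi: edx=1^0=1
after and edi, edx: edi=0&1=0
after sub ecx, 1: ecx=1-1=0
cmp ecx, 0  (cmp 0,0)
jg L1: not taken
halt.
Total executed instructions: 22.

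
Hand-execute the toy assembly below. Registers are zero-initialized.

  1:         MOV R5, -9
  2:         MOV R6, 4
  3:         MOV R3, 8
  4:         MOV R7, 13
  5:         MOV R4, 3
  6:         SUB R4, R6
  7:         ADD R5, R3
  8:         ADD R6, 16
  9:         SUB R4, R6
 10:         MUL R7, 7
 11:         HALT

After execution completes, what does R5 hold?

-1

R5=-9
R6=4
R3=8
R7=13
R4=3
R4=3-4=-1
R5=(-9)+8=-1
R6=4+16=20
R4=(-1)-20=-21
R7=13*7=91
halt.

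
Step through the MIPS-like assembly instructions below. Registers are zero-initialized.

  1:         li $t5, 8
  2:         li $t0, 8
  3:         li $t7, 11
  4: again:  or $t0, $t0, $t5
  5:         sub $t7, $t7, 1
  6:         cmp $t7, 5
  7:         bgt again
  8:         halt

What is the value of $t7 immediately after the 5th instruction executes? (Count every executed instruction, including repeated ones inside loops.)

10

$t5=8
$t0=8
$t7=11
$t0=8|8=8
$t7=11-1=10
After step 5: $t7 = 10.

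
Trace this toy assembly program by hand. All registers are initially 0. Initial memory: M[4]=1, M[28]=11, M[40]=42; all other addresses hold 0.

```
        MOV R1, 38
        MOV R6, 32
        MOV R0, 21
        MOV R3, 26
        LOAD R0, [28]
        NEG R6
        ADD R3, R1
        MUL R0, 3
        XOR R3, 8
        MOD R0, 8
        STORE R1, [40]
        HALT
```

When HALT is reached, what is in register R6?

after MOV R1, 38: R1=38
after MOV R6, 32: R6=32
after MOV R0, 21: R0=21
after MOV R3, 26: R3=26
after LOAD R0, [28]: R0=M[28]=11
after NEG R6: R6=-(32)=-32
after ADD R3, R1: R3=26+38=64
after MUL R0, 3: R0=11*3=33
after XOR R3, 8: R3=64^8=72
after MOD R0, 8: R0=33%8=1
STORE R1, [40] → M[40]=38
halt.

-32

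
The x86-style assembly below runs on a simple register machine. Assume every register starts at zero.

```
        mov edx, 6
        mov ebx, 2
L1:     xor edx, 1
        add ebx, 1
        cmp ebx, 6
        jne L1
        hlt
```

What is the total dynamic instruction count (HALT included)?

19

mov edx, 6 → edx=6
mov ebx, 2 → ebx=2
xor edx, 1 → edx=6^1=7
add ebx, 1 → ebx=2+1=3
cmp ebx, 6  (cmp 3,6)
jne L1: taken
xor edx, 1 → edx=7^1=6
add ebx, 1 → ebx=3+1=4
cmp ebx, 6  (cmp 4,6)
jne L1: taken
xor edx, 1 → edx=6^1=7
add ebx, 1 → ebx=4+1=5
cmp ebx, 6  (cmp 5,6)
jne L1: taken
xor edx, 1 → edx=7^1=6
add ebx, 1 → ebx=5+1=6
cmp ebx, 6  (cmp 6,6)
jne L1: not taken
halt.
Total executed instructions: 19.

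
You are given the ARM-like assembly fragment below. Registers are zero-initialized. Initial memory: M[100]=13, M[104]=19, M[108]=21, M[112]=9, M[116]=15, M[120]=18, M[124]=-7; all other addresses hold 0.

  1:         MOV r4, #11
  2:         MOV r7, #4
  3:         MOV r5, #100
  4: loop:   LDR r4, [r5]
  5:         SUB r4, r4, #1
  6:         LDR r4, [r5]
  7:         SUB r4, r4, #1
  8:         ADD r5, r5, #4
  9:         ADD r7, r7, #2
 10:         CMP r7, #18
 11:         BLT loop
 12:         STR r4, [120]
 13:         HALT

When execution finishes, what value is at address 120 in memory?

-8

MOV r4, #11 → r4=11
MOV r7, #4 → r7=4
MOV r5, #100 → r5=100
LDR r4, [r5] → r4=M[100]=13
SUB r4, r4, #1 → r4=13-1=12
LDR r4, [r5] → r4=M[100]=13
SUB r4, r4, #1 → r4=13-1=12
ADD r5, r5, #4 → r5=100+4=104
ADD r7, r7, #2 → r7=4+2=6
CMP r7, #18  (cmp 6,18)
BLT loop: taken
LDR r4, [r5] → r4=M[104]=19
SUB r4, r4, #1 → r4=19-1=18
LDR r4, [r5] → r4=M[104]=19
SUB r4, r4, #1 → r4=19-1=18
ADD r5, r5, #4 → r5=104+4=108
ADD r7, r7, #2 → r7=6+2=8
CMP r7, #18  (cmp 8,18)
BLT loop: taken
LDR r4, [r5] → r4=M[108]=21
SUB r4, r4, #1 → r4=21-1=20
LDR r4, [r5] → r4=M[108]=21
SUB r4, r4, #1 → r4=21-1=20
ADD r5, r5, #4 → r5=108+4=112
ADD r7, r7, #2 → r7=8+2=10
CMP r7, #18  (cmp 10,18)
BLT loop: taken
LDR r4, [r5] → r4=M[112]=9
SUB r4, r4, #1 → r4=9-1=8
LDR r4, [r5] → r4=M[112]=9
SUB r4, r4, #1 → r4=9-1=8
ADD r5, r5, #4 → r5=112+4=116
ADD r7, r7, #2 → r7=10+2=12
CMP r7, #18  (cmp 12,18)
BLT loop: taken
LDR r4, [r5] → r4=M[116]=15
SUB r4, r4, #1 → r4=15-1=14
LDR r4, [r5] → r4=M[116]=15
SUB r4, r4, #1 → r4=15-1=14
ADD r5, r5, #4 → r5=116+4=120
ADD r7, r7, #2 → r7=12+2=14
CMP r7, #18  (cmp 14,18)
BLT loop: taken
LDR r4, [r5] → r4=M[120]=18
SUB r4, r4, #1 → r4=18-1=17
LDR r4, [r5] → r4=M[120]=18
SUB r4, r4, #1 → r4=18-1=17
ADD r5, r5, #4 → r5=120+4=124
ADD r7, r7, #2 → r7=14+2=16
CMP r7, #18  (cmp 16,18)
BLT loop: taken
LDR r4, [r5] → r4=M[124]=-7
SUB r4, r4, #1 → r4=(-7)-1=-8
LDR r4, [r5] → r4=M[124]=-7
SUB r4, r4, #1 → r4=(-7)-1=-8
ADD r5, r5, #4 → r5=124+4=128
ADD r7, r7, #2 → r7=16+2=18
CMP r7, #18  (cmp 18,18)
BLT loop: not taken
STR r4, [120] → M[120]=-8
halt.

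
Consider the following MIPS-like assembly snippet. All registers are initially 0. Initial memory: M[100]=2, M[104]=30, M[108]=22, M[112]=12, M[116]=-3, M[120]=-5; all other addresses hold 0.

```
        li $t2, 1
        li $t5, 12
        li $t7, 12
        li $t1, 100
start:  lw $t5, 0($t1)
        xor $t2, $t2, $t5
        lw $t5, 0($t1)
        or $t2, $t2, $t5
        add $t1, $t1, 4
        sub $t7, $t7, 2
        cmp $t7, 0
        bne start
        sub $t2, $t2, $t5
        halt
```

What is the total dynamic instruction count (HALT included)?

after li $t2, 1: $t2=1
after li $t5, 12: $t5=12
after li $t7, 12: $t7=12
after li $t1, 100: $t1=100
after lw $t5, 0($t1): $t5=M[100]=2
after xor $t2, $t2, $t5: $t2=1^2=3
after lw $t5, 0($t1): $t5=M[100]=2
after or $t2, $t2, $t5: $t2=3|2=3
after add $t1, $t1, 4: $t1=100+4=104
after sub $t7, $t7, 2: $t7=12-2=10
cmp $t7, 0  (cmp 10,0)
bne start: taken
after lw $t5, 0($t1): $t5=M[104]=30
after xor $t2, $t2, $t5: $t2=3^30=29
after lw $t5, 0($t1): $t5=M[104]=30
after or $t2, $t2, $t5: $t2=29|30=31
after add $t1, $t1, 4: $t1=104+4=108
after sub $t7, $t7, 2: $t7=10-2=8
cmp $t7, 0  (cmp 8,0)
bne start: taken
after lw $t5, 0($t1): $t5=M[108]=22
after xor $t2, $t2, $t5: $t2=31^22=9
after lw $t5, 0($t1): $t5=M[108]=22
after or $t2, $t2, $t5: $t2=9|22=31
after add $t1, $t1, 4: $t1=108+4=112
after sub $t7, $t7, 2: $t7=8-2=6
cmp $t7, 0  (cmp 6,0)
bne start: taken
after lw $t5, 0($t1): $t5=M[112]=12
after xor $t2, $t2, $t5: $t2=31^12=19
after lw $t5, 0($t1): $t5=M[112]=12
after or $t2, $t2, $t5: $t2=19|12=31
after add $t1, $t1, 4: $t1=112+4=116
after sub $t7, $t7, 2: $t7=6-2=4
cmp $t7, 0  (cmp 4,0)
bne start: taken
after lw $t5, 0($t1): $t5=M[116]=-3
after xor $t2, $t2, $t5: $t2=31^(-3)=-30
after lw $t5, 0($t1): $t5=M[116]=-3
after or $t2, $t2, $t5: $t2=(-30)|(-3)=-1
after add $t1, $t1, 4: $t1=116+4=120
after sub $t7, $t7, 2: $t7=4-2=2
cmp $t7, 0  (cmp 2,0)
bne start: taken
after lw $t5, 0($t1): $t5=M[120]=-5
after xor $t2, $t2, $t5: $t2=(-1)^(-5)=4
after lw $t5, 0($t1): $t5=M[120]=-5
after or $t2, $t2, $t5: $t2=4|(-5)=-1
after add $t1, $t1, 4: $t1=120+4=124
after sub $t7, $t7, 2: $t7=2-2=0
cmp $t7, 0  (cmp 0,0)
bne start: not taken
after sub $t2, $t2, $t5: $t2=(-1)-(-5)=4
halt.
Total executed instructions: 54.

54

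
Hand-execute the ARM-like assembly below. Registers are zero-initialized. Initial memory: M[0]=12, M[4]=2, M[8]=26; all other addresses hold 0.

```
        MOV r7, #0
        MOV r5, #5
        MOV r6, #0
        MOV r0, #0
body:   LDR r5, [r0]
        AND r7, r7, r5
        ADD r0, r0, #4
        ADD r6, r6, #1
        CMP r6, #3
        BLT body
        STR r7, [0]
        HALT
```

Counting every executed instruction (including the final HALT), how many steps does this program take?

24

r7=0
r5=5
r6=0
r0=0
r5=M[0]=12
r7=0&12=0
r0=0+4=4
r6=0+1=1
CMP r6, #3  (cmp 1,3)
BLT body: taken
r5=M[4]=2
r7=0&2=0
r0=4+4=8
r6=1+1=2
CMP r6, #3  (cmp 2,3)
BLT body: taken
r5=M[8]=26
r7=0&26=0
r0=8+4=12
r6=2+1=3
CMP r6, #3  (cmp 3,3)
BLT body: not taken
STR r7, [0] → M[0]=0
halt.
Total executed instructions: 24.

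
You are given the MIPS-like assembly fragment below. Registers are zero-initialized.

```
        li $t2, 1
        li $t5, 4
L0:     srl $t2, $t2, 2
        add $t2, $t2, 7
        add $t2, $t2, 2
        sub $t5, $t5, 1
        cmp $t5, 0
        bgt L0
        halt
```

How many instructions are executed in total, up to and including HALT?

27

$t2=1
$t5=4
$t2=1>>2=0
$t2=0+7=7
$t2=7+2=9
$t5=4-1=3
cmp $t5, 0  (cmp 3,0)
bgt L0: taken
$t2=9>>2=2
$t2=2+7=9
$t2=9+2=11
$t5=3-1=2
cmp $t5, 0  (cmp 2,0)
bgt L0: taken
$t2=11>>2=2
$t2=2+7=9
$t2=9+2=11
$t5=2-1=1
cmp $t5, 0  (cmp 1,0)
bgt L0: taken
$t2=11>>2=2
$t2=2+7=9
$t2=9+2=11
$t5=1-1=0
cmp $t5, 0  (cmp 0,0)
bgt L0: not taken
halt.
Total executed instructions: 27.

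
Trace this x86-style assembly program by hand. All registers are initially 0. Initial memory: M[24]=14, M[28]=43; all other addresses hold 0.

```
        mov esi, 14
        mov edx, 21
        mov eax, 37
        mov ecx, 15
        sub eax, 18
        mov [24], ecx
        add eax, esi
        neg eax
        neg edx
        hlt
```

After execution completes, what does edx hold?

-21

after mov esi, 14: esi=14
after mov edx, 21: edx=21
after mov eax, 37: eax=37
after mov ecx, 15: ecx=15
after sub eax, 18: eax=37-18=19
mov [24], ecx → M[24]=15
after add eax, esi: eax=19+14=33
after neg eax: eax=-(33)=-33
after neg edx: edx=-(21)=-21
halt.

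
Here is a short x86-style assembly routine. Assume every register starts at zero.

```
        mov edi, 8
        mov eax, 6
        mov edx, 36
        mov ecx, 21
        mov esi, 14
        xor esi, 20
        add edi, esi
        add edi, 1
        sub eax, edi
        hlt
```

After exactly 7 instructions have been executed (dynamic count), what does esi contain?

after mov edi, 8: edi=8
after mov eax, 6: eax=6
after mov edx, 36: edx=36
after mov ecx, 21: ecx=21
after mov esi, 14: esi=14
after xor esi, 20: esi=14^20=26
after add edi, esi: edi=8+26=34
After step 7: esi = 26.

26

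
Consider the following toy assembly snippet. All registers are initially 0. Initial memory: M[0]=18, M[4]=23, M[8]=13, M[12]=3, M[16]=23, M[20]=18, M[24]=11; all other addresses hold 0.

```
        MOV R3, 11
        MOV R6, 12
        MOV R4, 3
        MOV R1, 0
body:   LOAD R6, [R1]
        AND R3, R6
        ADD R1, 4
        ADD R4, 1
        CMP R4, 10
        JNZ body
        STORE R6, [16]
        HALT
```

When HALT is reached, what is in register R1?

28

R3=11
R6=12
R4=3
R1=0
R6=M[0]=18
R3=11&18=2
R1=0+4=4
R4=3+1=4
CMP R4, 10  (cmp 4,10)
JNZ body: taken
R6=M[4]=23
R3=2&23=2
R1=4+4=8
R4=4+1=5
CMP R4, 10  (cmp 5,10)
JNZ body: taken
R6=M[8]=13
R3=2&13=0
R1=8+4=12
R4=5+1=6
CMP R4, 10  (cmp 6,10)
JNZ body: taken
R6=M[12]=3
R3=0&3=0
R1=12+4=16
R4=6+1=7
CMP R4, 10  (cmp 7,10)
JNZ body: taken
R6=M[16]=23
R3=0&23=0
R1=16+4=20
R4=7+1=8
CMP R4, 10  (cmp 8,10)
JNZ body: taken
R6=M[20]=18
R3=0&18=0
R1=20+4=24
R4=8+1=9
CMP R4, 10  (cmp 9,10)
JNZ body: taken
R6=M[24]=11
R3=0&11=0
R1=24+4=28
R4=9+1=10
CMP R4, 10  (cmp 10,10)
JNZ body: not taken
STORE R6, [16] → M[16]=11
halt.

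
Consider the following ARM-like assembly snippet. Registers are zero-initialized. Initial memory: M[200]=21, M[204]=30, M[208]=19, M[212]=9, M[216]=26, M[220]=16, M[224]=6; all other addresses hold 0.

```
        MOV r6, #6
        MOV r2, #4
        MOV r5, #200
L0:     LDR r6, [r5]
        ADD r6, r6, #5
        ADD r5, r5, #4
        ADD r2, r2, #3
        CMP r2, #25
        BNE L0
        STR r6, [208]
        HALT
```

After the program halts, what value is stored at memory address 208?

11

MOV r6, #6 → r6=6
MOV r2, #4 → r2=4
MOV r5, #200 → r5=200
LDR r6, [r5] → r6=M[200]=21
ADD r6, r6, #5 → r6=21+5=26
ADD r5, r5, #4 → r5=200+4=204
ADD r2, r2, #3 → r2=4+3=7
CMP r2, #25  (cmp 7,25)
BNE L0: taken
LDR r6, [r5] → r6=M[204]=30
ADD r6, r6, #5 → r6=30+5=35
ADD r5, r5, #4 → r5=204+4=208
ADD r2, r2, #3 → r2=7+3=10
CMP r2, #25  (cmp 10,25)
BNE L0: taken
LDR r6, [r5] → r6=M[208]=19
ADD r6, r6, #5 → r6=19+5=24
ADD r5, r5, #4 → r5=208+4=212
ADD r2, r2, #3 → r2=10+3=13
CMP r2, #25  (cmp 13,25)
BNE L0: taken
LDR r6, [r5] → r6=M[212]=9
ADD r6, r6, #5 → r6=9+5=14
ADD r5, r5, #4 → r5=212+4=216
ADD r2, r2, #3 → r2=13+3=16
CMP r2, #25  (cmp 16,25)
BNE L0: taken
LDR r6, [r5] → r6=M[216]=26
ADD r6, r6, #5 → r6=26+5=31
ADD r5, r5, #4 → r5=216+4=220
ADD r2, r2, #3 → r2=16+3=19
CMP r2, #25  (cmp 19,25)
BNE L0: taken
LDR r6, [r5] → r6=M[220]=16
ADD r6, r6, #5 → r6=16+5=21
ADD r5, r5, #4 → r5=220+4=224
ADD r2, r2, #3 → r2=19+3=22
CMP r2, #25  (cmp 22,25)
BNE L0: taken
LDR r6, [r5] → r6=M[224]=6
ADD r6, r6, #5 → r6=6+5=11
ADD r5, r5, #4 → r5=224+4=228
ADD r2, r2, #3 → r2=22+3=25
CMP r2, #25  (cmp 25,25)
BNE L0: not taken
STR r6, [208] → M[208]=11
halt.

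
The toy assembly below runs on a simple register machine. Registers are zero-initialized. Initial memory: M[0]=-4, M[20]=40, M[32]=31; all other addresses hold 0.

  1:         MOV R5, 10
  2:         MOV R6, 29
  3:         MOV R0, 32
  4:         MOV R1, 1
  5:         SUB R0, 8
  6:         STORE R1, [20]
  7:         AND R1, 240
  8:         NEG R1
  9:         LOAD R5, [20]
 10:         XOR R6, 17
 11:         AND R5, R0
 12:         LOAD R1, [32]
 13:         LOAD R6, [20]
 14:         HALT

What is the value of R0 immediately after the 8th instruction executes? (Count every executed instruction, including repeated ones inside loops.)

MOV R5, 10 → R5=10
MOV R6, 29 → R6=29
MOV R0, 32 → R0=32
MOV R1, 1 → R1=1
SUB R0, 8 → R0=32-8=24
STORE R1, [20] → M[20]=1
AND R1, 240 → R1=1&240=0
NEG R1 → R1=-(0)=0
After step 8: R0 = 24.

24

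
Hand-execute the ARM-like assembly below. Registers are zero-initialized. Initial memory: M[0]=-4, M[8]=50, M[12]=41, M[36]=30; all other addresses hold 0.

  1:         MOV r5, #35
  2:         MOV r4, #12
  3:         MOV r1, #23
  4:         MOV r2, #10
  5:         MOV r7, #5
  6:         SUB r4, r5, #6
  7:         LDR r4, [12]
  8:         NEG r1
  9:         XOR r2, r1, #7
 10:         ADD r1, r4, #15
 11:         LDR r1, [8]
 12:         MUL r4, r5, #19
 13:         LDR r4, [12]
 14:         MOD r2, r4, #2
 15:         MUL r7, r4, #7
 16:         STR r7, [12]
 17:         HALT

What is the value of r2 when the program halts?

1

after MOV r5, #35: r5=35
after MOV r4, #12: r4=12
after MOV r1, #23: r1=23
after MOV r2, #10: r2=10
after MOV r7, #5: r7=5
after SUB r4, r5, #6: r4=35-6=29
after LDR r4, [12]: r4=M[12]=41
after NEG r1: r1=-(23)=-23
after XOR r2, r1, #7: r2=(-23)^7=-18
after ADD r1, r4, #15: r1=41+15=56
after LDR r1, [8]: r1=M[8]=50
after MUL r4, r5, #19: r4=35*19=665
after LDR r4, [12]: r4=M[12]=41
after MOD r2, r4, #2: r2=41%2=1
after MUL r7, r4, #7: r7=41*7=287
STR r7, [12] → M[12]=287
halt.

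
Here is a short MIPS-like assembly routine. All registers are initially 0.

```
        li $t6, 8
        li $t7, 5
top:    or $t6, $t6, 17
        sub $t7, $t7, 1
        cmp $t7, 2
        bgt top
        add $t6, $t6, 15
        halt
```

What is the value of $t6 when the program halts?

li $t6, 8 → $t6=8
li $t7, 5 → $t7=5
or $t6, $t6, 17 → $t6=8|17=25
sub $t7, $t7, 1 → $t7=5-1=4
cmp $t7, 2  (cmp 4,2)
bgt top: taken
or $t6, $t6, 17 → $t6=25|17=25
sub $t7, $t7, 1 → $t7=4-1=3
cmp $t7, 2  (cmp 3,2)
bgt top: taken
or $t6, $t6, 17 → $t6=25|17=25
sub $t7, $t7, 1 → $t7=3-1=2
cmp $t7, 2  (cmp 2,2)
bgt top: not taken
add $t6, $t6, 15 → $t6=25+15=40
halt.

40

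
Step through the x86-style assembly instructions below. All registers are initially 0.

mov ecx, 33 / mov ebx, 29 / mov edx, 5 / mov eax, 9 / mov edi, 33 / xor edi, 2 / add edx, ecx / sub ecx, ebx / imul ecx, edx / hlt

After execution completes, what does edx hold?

mov ecx, 33 → ecx=33
mov ebx, 29 → ebx=29
mov edx, 5 → edx=5
mov eax, 9 → eax=9
mov edi, 33 → edi=33
xor edi, 2 → edi=33^2=35
add edx, ecx → edx=5+33=38
sub ecx, ebx → ecx=33-29=4
imul ecx, edx → ecx=4*38=152
halt.

38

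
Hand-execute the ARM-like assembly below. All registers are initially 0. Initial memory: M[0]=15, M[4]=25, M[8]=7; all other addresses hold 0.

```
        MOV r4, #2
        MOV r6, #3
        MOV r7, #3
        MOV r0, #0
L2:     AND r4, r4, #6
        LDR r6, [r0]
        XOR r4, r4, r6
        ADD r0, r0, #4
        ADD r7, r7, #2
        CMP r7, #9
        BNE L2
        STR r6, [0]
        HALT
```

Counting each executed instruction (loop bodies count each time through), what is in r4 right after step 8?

MOV r4, #2 → r4=2
MOV r6, #3 → r6=3
MOV r7, #3 → r7=3
MOV r0, #0 → r0=0
AND r4, r4, #6 → r4=2&6=2
LDR r6, [r0] → r6=M[0]=15
XOR r4, r4, r6 → r4=2^15=13
ADD r0, r0, #4 → r0=0+4=4
After step 8: r4 = 13.

13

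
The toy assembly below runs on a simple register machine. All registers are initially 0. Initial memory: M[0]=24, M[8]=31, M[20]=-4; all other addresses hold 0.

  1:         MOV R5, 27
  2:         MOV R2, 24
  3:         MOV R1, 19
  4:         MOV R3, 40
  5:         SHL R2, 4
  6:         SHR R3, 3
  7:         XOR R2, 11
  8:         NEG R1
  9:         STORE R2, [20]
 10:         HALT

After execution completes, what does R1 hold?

R5=27
R2=24
R1=19
R3=40
R2=24<<4=384
R3=40>>3=5
R2=384^11=395
R1=-(19)=-19
STORE R2, [20] → M[20]=395
halt.

-19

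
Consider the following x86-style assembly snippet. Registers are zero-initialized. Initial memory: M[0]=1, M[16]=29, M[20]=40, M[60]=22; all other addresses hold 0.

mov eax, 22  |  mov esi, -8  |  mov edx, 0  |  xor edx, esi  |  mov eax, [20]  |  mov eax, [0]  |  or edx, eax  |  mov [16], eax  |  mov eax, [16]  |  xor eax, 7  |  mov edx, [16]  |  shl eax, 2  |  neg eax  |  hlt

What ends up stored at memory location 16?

after mov eax, 22: eax=22
after mov esi, -8: esi=-8
after mov edx, 0: edx=0
after xor edx, esi: edx=0^(-8)=-8
after mov eax, [20]: eax=M[20]=40
after mov eax, [0]: eax=M[0]=1
after or edx, eax: edx=(-8)|1=-7
mov [16], eax → M[16]=1
after mov eax, [16]: eax=M[16]=1
after xor eax, 7: eax=1^7=6
after mov edx, [16]: edx=M[16]=1
after shl eax, 2: eax=6<<2=24
after neg eax: eax=-(24)=-24
halt.

1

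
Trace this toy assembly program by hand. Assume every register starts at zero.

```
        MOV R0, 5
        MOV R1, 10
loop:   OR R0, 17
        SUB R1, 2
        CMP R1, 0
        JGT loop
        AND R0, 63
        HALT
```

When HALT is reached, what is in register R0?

MOV R0, 5 → R0=5
MOV R1, 10 → R1=10
OR R0, 17 → R0=5|17=21
SUB R1, 2 → R1=10-2=8
CMP R1, 0  (cmp 8,0)
JGT loop: taken
OR R0, 17 → R0=21|17=21
SUB R1, 2 → R1=8-2=6
CMP R1, 0  (cmp 6,0)
JGT loop: taken
OR R0, 17 → R0=21|17=21
SUB R1, 2 → R1=6-2=4
CMP R1, 0  (cmp 4,0)
JGT loop: taken
OR R0, 17 → R0=21|17=21
SUB R1, 2 → R1=4-2=2
CMP R1, 0  (cmp 2,0)
JGT loop: taken
OR R0, 17 → R0=21|17=21
SUB R1, 2 → R1=2-2=0
CMP R1, 0  (cmp 0,0)
JGT loop: not taken
AND R0, 63 → R0=21&63=21
halt.

21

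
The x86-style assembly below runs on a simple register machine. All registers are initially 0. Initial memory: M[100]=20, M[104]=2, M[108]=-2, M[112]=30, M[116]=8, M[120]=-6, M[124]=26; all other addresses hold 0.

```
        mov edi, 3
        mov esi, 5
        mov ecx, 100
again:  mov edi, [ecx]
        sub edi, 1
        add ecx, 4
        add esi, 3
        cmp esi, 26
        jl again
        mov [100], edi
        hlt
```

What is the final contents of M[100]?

25

edi=3
esi=5
ecx=100
edi=M[100]=20
edi=20-1=19
ecx=100+4=104
esi=5+3=8
cmp esi, 26  (cmp 8,26)
jl again: taken
edi=M[104]=2
edi=2-1=1
ecx=104+4=108
esi=8+3=11
cmp esi, 26  (cmp 11,26)
jl again: taken
edi=M[108]=-2
edi=(-2)-1=-3
ecx=108+4=112
esi=11+3=14
cmp esi, 26  (cmp 14,26)
jl again: taken
edi=M[112]=30
edi=30-1=29
ecx=112+4=116
esi=14+3=17
cmp esi, 26  (cmp 17,26)
jl again: taken
edi=M[116]=8
edi=8-1=7
ecx=116+4=120
esi=17+3=20
cmp esi, 26  (cmp 20,26)
jl again: taken
edi=M[120]=-6
edi=(-6)-1=-7
ecx=120+4=124
esi=20+3=23
cmp esi, 26  (cmp 23,26)
jl again: taken
edi=M[124]=26
edi=26-1=25
ecx=124+4=128
esi=23+3=26
cmp esi, 26  (cmp 26,26)
jl again: not taken
mov [100], edi → M[100]=25
halt.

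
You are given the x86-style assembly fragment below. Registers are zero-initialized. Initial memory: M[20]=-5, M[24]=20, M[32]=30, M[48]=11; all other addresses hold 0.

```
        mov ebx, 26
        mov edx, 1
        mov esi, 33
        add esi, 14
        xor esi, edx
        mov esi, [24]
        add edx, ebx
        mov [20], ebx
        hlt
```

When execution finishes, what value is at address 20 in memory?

26

after mov ebx, 26: ebx=26
after mov edx, 1: edx=1
after mov esi, 33: esi=33
after add esi, 14: esi=33+14=47
after xor esi, edx: esi=47^1=46
after mov esi, [24]: esi=M[24]=20
after add edx, ebx: edx=1+26=27
mov [20], ebx → M[20]=26
halt.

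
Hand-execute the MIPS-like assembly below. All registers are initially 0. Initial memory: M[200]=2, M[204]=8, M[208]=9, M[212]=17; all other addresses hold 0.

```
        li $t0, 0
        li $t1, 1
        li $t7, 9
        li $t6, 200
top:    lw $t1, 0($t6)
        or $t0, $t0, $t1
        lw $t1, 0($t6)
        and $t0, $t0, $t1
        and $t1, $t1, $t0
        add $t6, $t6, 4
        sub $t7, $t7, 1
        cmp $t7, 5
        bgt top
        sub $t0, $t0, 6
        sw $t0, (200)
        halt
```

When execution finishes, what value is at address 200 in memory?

li $t0, 0 → $t0=0
li $t1, 1 → $t1=1
li $t7, 9 → $t7=9
li $t6, 200 → $t6=200
lw $t1, 0($t6) → $t1=M[200]=2
or $t0, $t0, $t1 → $t0=0|2=2
lw $t1, 0($t6) → $t1=M[200]=2
and $t0, $t0, $t1 → $t0=2&2=2
and $t1, $t1, $t0 → $t1=2&2=2
add $t6, $t6, 4 → $t6=200+4=204
sub $t7, $t7, 1 → $t7=9-1=8
cmp $t7, 5  (cmp 8,5)
bgt top: taken
lw $t1, 0($t6) → $t1=M[204]=8
or $t0, $t0, $t1 → $t0=2|8=10
lw $t1, 0($t6) → $t1=M[204]=8
and $t0, $t0, $t1 → $t0=10&8=8
and $t1, $t1, $t0 → $t1=8&8=8
add $t6, $t6, 4 → $t6=204+4=208
sub $t7, $t7, 1 → $t7=8-1=7
cmp $t7, 5  (cmp 7,5)
bgt top: taken
lw $t1, 0($t6) → $t1=M[208]=9
or $t0, $t0, $t1 → $t0=8|9=9
lw $t1, 0($t6) → $t1=M[208]=9
and $t0, $t0, $t1 → $t0=9&9=9
and $t1, $t1, $t0 → $t1=9&9=9
add $t6, $t6, 4 → $t6=208+4=212
sub $t7, $t7, 1 → $t7=7-1=6
cmp $t7, 5  (cmp 6,5)
bgt top: taken
lw $t1, 0($t6) → $t1=M[212]=17
or $t0, $t0, $t1 → $t0=9|17=25
lw $t1, 0($t6) → $t1=M[212]=17
and $t0, $t0, $t1 → $t0=25&17=17
and $t1, $t1, $t0 → $t1=17&17=17
add $t6, $t6, 4 → $t6=212+4=216
sub $t7, $t7, 1 → $t7=6-1=5
cmp $t7, 5  (cmp 5,5)
bgt top: not taken
sub $t0, $t0, 6 → $t0=17-6=11
sw $t0, (200) → M[200]=11
halt.

11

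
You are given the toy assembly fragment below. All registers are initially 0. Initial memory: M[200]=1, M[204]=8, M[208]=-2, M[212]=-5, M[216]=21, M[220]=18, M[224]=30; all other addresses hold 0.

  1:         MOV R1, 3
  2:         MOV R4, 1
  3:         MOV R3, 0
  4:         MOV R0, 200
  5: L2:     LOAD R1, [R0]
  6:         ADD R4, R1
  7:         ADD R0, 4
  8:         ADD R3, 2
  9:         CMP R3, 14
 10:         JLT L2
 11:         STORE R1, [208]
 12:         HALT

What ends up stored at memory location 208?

R1=3
R4=1
R3=0
R0=200
R1=M[200]=1
R4=1+1=2
R0=200+4=204
R3=0+2=2
CMP R3, 14  (cmp 2,14)
JLT L2: taken
R1=M[204]=8
R4=2+8=10
R0=204+4=208
R3=2+2=4
CMP R3, 14  (cmp 4,14)
JLT L2: taken
R1=M[208]=-2
R4=10+(-2)=8
R0=208+4=212
R3=4+2=6
CMP R3, 14  (cmp 6,14)
JLT L2: taken
R1=M[212]=-5
R4=8+(-5)=3
R0=212+4=216
R3=6+2=8
CMP R3, 14  (cmp 8,14)
JLT L2: taken
R1=M[216]=21
R4=3+21=24
R0=216+4=220
R3=8+2=10
CMP R3, 14  (cmp 10,14)
JLT L2: taken
R1=M[220]=18
R4=24+18=42
R0=220+4=224
R3=10+2=12
CMP R3, 14  (cmp 12,14)
JLT L2: taken
R1=M[224]=30
R4=42+30=72
R0=224+4=228
R3=12+2=14
CMP R3, 14  (cmp 14,14)
JLT L2: not taken
STORE R1, [208] → M[208]=30
halt.

30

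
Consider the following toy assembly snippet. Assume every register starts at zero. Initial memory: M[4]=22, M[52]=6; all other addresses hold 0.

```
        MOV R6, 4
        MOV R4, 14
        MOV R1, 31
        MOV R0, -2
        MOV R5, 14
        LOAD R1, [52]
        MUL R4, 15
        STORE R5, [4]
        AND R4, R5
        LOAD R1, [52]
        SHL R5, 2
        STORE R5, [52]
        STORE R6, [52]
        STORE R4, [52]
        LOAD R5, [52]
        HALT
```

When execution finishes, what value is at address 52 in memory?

2

MOV R6, 4 → R6=4
MOV R4, 14 → R4=14
MOV R1, 31 → R1=31
MOV R0, -2 → R0=-2
MOV R5, 14 → R5=14
LOAD R1, [52] → R1=M[52]=6
MUL R4, 15 → R4=14*15=210
STORE R5, [4] → M[4]=14
AND R4, R5 → R4=210&14=2
LOAD R1, [52] → R1=M[52]=6
SHL R5, 2 → R5=14<<2=56
STORE R5, [52] → M[52]=56
STORE R6, [52] → M[52]=4
STORE R4, [52] → M[52]=2
LOAD R5, [52] → R5=M[52]=2
halt.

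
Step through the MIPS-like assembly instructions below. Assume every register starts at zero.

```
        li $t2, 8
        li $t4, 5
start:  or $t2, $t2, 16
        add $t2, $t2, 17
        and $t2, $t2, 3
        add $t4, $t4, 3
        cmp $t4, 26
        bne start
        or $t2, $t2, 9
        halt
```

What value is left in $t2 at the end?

11

after li $t2, 8: $t2=8
after li $t4, 5: $t4=5
after or $t2, $t2, 16: $t2=8|16=24
after add $t2, $t2, 17: $t2=24+17=41
after and $t2, $t2, 3: $t2=41&3=1
after add $t4, $t4, 3: $t4=5+3=8
cmp $t4, 26  (cmp 8,26)
bne start: taken
after or $t2, $t2, 16: $t2=1|16=17
after add $t2, $t2, 17: $t2=17+17=34
after and $t2, $t2, 3: $t2=34&3=2
after add $t4, $t4, 3: $t4=8+3=11
cmp $t4, 26  (cmp 11,26)
bne start: taken
after or $t2, $t2, 16: $t2=2|16=18
after add $t2, $t2, 17: $t2=18+17=35
after and $t2, $t2, 3: $t2=35&3=3
after add $t4, $t4, 3: $t4=11+3=14
cmp $t4, 26  (cmp 14,26)
bne start: taken
after or $t2, $t2, 16: $t2=3|16=19
after add $t2, $t2, 17: $t2=19+17=36
after and $t2, $t2, 3: $t2=36&3=0
after add $t4, $t4, 3: $t4=14+3=17
cmp $t4, 26  (cmp 17,26)
bne start: taken
after or $t2, $t2, 16: $t2=0|16=16
after add $t2, $t2, 17: $t2=16+17=33
after and $t2, $t2, 3: $t2=33&3=1
after add $t4, $t4, 3: $t4=17+3=20
cmp $t4, 26  (cmp 20,26)
bne start: taken
after or $t2, $t2, 16: $t2=1|16=17
after add $t2, $t2, 17: $t2=17+17=34
after and $t2, $t2, 3: $t2=34&3=2
after add $t4, $t4, 3: $t4=20+3=23
cmp $t4, 26  (cmp 23,26)
bne start: taken
after or $t2, $t2, 16: $t2=2|16=18
after add $t2, $t2, 17: $t2=18+17=35
after and $t2, $t2, 3: $t2=35&3=3
after add $t4, $t4, 3: $t4=23+3=26
cmp $t4, 26  (cmp 26,26)
bne start: not taken
after or $t2, $t2, 9: $t2=3|9=11
halt.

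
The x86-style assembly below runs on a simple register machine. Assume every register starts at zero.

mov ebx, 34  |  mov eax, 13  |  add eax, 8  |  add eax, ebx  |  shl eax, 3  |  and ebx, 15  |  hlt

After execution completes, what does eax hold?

ebx=34
eax=13
eax=13+8=21
eax=21+34=55
eax=55<<3=440
ebx=34&15=2
halt.

440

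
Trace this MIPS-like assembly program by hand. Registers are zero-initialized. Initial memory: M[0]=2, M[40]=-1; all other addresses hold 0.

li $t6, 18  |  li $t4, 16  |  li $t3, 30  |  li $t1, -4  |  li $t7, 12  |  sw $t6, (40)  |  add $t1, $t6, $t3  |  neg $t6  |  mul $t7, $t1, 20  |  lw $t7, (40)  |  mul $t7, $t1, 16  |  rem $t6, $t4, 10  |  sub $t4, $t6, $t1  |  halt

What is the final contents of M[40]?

after li $t6, 18: $t6=18
after li $t4, 16: $t4=16
after li $t3, 30: $t3=30
after li $t1, -4: $t1=-4
after li $t7, 12: $t7=12
sw $t6, (40) → M[40]=18
after add $t1, $t6, $t3: $t1=18+30=48
after neg $t6: $t6=-(18)=-18
after mul $t7, $t1, 20: $t7=48*20=960
after lw $t7, (40): $t7=M[40]=18
after mul $t7, $t1, 16: $t7=48*16=768
after rem $t6, $t4, 10: $t6=16%10=6
after sub $t4, $t6, $t1: $t4=6-48=-42
halt.

18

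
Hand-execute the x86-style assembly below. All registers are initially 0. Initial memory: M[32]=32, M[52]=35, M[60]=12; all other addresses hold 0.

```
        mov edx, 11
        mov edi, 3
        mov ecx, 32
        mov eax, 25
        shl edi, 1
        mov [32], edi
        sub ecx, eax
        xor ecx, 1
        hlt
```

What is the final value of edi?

6

mov edx, 11 → edx=11
mov edi, 3 → edi=3
mov ecx, 32 → ecx=32
mov eax, 25 → eax=25
shl edi, 1 → edi=3<<1=6
mov [32], edi → M[32]=6
sub ecx, eax → ecx=32-25=7
xor ecx, 1 → ecx=7^1=6
halt.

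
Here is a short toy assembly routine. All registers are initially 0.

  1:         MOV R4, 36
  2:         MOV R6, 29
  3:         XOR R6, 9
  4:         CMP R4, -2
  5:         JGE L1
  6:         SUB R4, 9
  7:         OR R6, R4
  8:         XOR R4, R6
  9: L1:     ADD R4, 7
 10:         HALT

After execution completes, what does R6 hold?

20

MOV R4, 36 → R4=36
MOV R6, 29 → R6=29
XOR R6, 9 → R6=29^9=20
CMP R4, -2  (cmp 36,-2)
JGE L1: taken
ADD R4, 7 → R4=36+7=43
halt.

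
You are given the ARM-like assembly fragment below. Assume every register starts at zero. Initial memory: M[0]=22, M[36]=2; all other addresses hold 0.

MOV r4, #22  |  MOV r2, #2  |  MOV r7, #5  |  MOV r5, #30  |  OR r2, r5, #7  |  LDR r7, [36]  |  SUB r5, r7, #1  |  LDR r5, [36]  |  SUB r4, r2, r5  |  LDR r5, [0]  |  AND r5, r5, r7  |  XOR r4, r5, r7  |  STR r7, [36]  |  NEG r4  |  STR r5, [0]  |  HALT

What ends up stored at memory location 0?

2

r4=22
r2=2
r7=5
r5=30
r2=30|7=31
r7=M[36]=2
r5=2-1=1
r5=M[36]=2
r4=31-2=29
r5=M[0]=22
r5=22&2=2
r4=2^2=0
STR r7, [36] → M[36]=2
r4=-(0)=0
STR r5, [0] → M[0]=2
halt.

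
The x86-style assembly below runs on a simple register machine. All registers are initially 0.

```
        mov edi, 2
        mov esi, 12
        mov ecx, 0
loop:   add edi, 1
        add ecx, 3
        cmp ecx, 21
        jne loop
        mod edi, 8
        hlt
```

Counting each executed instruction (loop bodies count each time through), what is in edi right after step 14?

mov edi, 2 → edi=2
mov esi, 12 → esi=12
mov ecx, 0 → ecx=0
add edi, 1 → edi=2+1=3
add ecx, 3 → ecx=0+3=3
cmp ecx, 21  (cmp 3,21)
jne loop: taken
add edi, 1 → edi=3+1=4
add ecx, 3 → ecx=3+3=6
cmp ecx, 21  (cmp 6,21)
jne loop: taken
add edi, 1 → edi=4+1=5
add ecx, 3 → ecx=6+3=9
cmp ecx, 21  (cmp 9,21)
After step 14: edi = 5.

5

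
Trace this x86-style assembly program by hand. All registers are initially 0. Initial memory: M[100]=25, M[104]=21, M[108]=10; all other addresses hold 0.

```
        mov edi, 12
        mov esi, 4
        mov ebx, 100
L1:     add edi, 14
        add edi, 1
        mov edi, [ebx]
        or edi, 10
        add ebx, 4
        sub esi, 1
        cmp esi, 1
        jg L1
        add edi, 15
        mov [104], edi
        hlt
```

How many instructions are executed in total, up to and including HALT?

30

edi=12
esi=4
ebx=100
edi=12+14=26
edi=26+1=27
edi=M[100]=25
edi=25|10=27
ebx=100+4=104
esi=4-1=3
cmp esi, 1  (cmp 3,1)
jg L1: taken
edi=27+14=41
edi=41+1=42
edi=M[104]=21
edi=21|10=31
ebx=104+4=108
esi=3-1=2
cmp esi, 1  (cmp 2,1)
jg L1: taken
edi=31+14=45
edi=45+1=46
edi=M[108]=10
edi=10|10=10
ebx=108+4=112
esi=2-1=1
cmp esi, 1  (cmp 1,1)
jg L1: not taken
edi=10+15=25
mov [104], edi → M[104]=25
halt.
Total executed instructions: 30.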